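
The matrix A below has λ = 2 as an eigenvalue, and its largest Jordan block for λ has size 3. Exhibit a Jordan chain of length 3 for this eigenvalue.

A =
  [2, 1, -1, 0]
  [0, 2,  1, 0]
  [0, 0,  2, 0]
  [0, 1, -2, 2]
A Jordan chain for λ = 2 of length 3:
v_1 = (1, 0, 0, 1)ᵀ
v_2 = (-1, 1, 0, -2)ᵀ
v_3 = (0, 0, 1, 0)ᵀ

Let N = A − (2)·I. We want v_3 with N^3 v_3 = 0 but N^2 v_3 ≠ 0; then v_{j-1} := N · v_j for j = 3, …, 2.

Pick v_3 = (0, 0, 1, 0)ᵀ.
Then v_2 = N · v_3 = (-1, 1, 0, -2)ᵀ.
Then v_1 = N · v_2 = (1, 0, 0, 1)ᵀ.

Sanity check: (A − (2)·I) v_1 = (0, 0, 0, 0)ᵀ = 0. ✓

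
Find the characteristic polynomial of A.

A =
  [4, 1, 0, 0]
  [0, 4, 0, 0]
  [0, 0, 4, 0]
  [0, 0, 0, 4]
x^4 - 16*x^3 + 96*x^2 - 256*x + 256

Expanding det(x·I − A) (e.g. by cofactor expansion or by noting that A is similar to its Jordan form J, which has the same characteristic polynomial as A) gives
  χ_A(x) = x^4 - 16*x^3 + 96*x^2 - 256*x + 256
which factors as (x - 4)^4. The eigenvalues (with algebraic multiplicities) are λ = 4 with multiplicity 4.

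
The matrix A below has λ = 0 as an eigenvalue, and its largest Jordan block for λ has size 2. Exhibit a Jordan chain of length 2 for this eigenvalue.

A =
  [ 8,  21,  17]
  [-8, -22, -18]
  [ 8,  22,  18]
A Jordan chain for λ = 0 of length 2:
v_1 = (-2, 4, -4)ᵀ
v_2 = (5, -2, 0)ᵀ

Let N = A − (0)·I. We want v_2 with N^2 v_2 = 0 but N^1 v_2 ≠ 0; then v_{j-1} := N · v_j for j = 2, …, 2.

Pick v_2 = (5, -2, 0)ᵀ.
Then v_1 = N · v_2 = (-2, 4, -4)ᵀ.

Sanity check: (A − (0)·I) v_1 = (0, 0, 0)ᵀ = 0. ✓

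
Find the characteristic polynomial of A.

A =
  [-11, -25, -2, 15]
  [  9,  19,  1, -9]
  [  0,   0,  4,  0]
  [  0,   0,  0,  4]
x^4 - 16*x^3 + 96*x^2 - 256*x + 256

Expanding det(x·I − A) (e.g. by cofactor expansion or by noting that A is similar to its Jordan form J, which has the same characteristic polynomial as A) gives
  χ_A(x) = x^4 - 16*x^3 + 96*x^2 - 256*x + 256
which factors as (x - 4)^4. The eigenvalues (with algebraic multiplicities) are λ = 4 with multiplicity 4.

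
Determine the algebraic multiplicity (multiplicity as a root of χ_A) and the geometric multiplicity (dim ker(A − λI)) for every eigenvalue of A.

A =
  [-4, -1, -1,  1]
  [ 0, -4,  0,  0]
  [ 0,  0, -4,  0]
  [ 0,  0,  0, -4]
λ = -4: alg = 4, geom = 3

Step 1 — factor the characteristic polynomial to read off the algebraic multiplicities:
  χ_A(x) = (x + 4)^4

Step 2 — compute geometric multiplicities via the rank-nullity identity g(λ) = n − rank(A − λI):
  rank(A − (-4)·I) = 1, so dim ker(A − (-4)·I) = n − 1 = 3

Summary:
  λ = -4: algebraic multiplicity = 4, geometric multiplicity = 3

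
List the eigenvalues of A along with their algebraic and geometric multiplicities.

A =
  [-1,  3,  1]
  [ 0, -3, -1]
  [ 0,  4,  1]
λ = -1: alg = 3, geom = 1

Step 1 — factor the characteristic polynomial to read off the algebraic multiplicities:
  χ_A(x) = (x + 1)^3

Step 2 — compute geometric multiplicities via the rank-nullity identity g(λ) = n − rank(A − λI):
  rank(A − (-1)·I) = 2, so dim ker(A − (-1)·I) = n − 2 = 1

Summary:
  λ = -1: algebraic multiplicity = 3, geometric multiplicity = 1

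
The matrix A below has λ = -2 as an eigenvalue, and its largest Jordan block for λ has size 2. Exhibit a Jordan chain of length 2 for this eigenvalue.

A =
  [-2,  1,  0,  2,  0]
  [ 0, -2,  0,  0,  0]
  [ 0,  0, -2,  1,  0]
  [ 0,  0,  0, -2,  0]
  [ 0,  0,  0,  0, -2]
A Jordan chain for λ = -2 of length 2:
v_1 = (1, 0, 0, 0, 0)ᵀ
v_2 = (0, 1, 0, 0, 0)ᵀ

Let N = A − (-2)·I. We want v_2 with N^2 v_2 = 0 but N^1 v_2 ≠ 0; then v_{j-1} := N · v_j for j = 2, …, 2.

Pick v_2 = (0, 1, 0, 0, 0)ᵀ.
Then v_1 = N · v_2 = (1, 0, 0, 0, 0)ᵀ.

Sanity check: (A − (-2)·I) v_1 = (0, 0, 0, 0, 0)ᵀ = 0. ✓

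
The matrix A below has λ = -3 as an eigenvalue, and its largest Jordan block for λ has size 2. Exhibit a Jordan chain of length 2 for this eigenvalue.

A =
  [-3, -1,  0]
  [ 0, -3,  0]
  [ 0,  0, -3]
A Jordan chain for λ = -3 of length 2:
v_1 = (-1, 0, 0)ᵀ
v_2 = (0, 1, 0)ᵀ

Let N = A − (-3)·I. We want v_2 with N^2 v_2 = 0 but N^1 v_2 ≠ 0; then v_{j-1} := N · v_j for j = 2, …, 2.

Pick v_2 = (0, 1, 0)ᵀ.
Then v_1 = N · v_2 = (-1, 0, 0)ᵀ.

Sanity check: (A − (-3)·I) v_1 = (0, 0, 0)ᵀ = 0. ✓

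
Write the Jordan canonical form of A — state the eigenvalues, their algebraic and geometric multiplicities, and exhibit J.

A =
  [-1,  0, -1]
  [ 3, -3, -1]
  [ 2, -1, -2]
J_3(-2)

The characteristic polynomial is
  det(x·I − A) = x^3 + 6*x^2 + 12*x + 8 = (x + 2)^3

Eigenvalues and multiplicities (the geometric multiplicity of λ is n − rank(A − λI), which equals the number of Jordan blocks for λ):
  λ = -2: algebraic multiplicity = 3, geometric multiplicity = 1

Determining the block sizes for each eigenvalue:
  λ = -2: one block (gm = 1), so the single block has size am = 3 → block sizes [3]

Assembling the blocks gives a Jordan form
J =
  [-2,  1,  0]
  [ 0, -2,  1]
  [ 0,  0, -2]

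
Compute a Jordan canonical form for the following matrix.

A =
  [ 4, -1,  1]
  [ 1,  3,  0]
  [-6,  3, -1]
J_3(2)

The characteristic polynomial is
  det(x·I − A) = x^3 - 6*x^2 + 12*x - 8 = (x - 2)^3

Eigenvalues and multiplicities (the geometric multiplicity of λ is n − rank(A − λI), which equals the number of Jordan blocks for λ):
  λ = 2: algebraic multiplicity = 3, geometric multiplicity = 1

Determining the block sizes for each eigenvalue:
  λ = 2: one block (gm = 1), so the single block has size am = 3 → block sizes [3]

Assembling the blocks gives a Jordan form
J =
  [2, 1, 0]
  [0, 2, 1]
  [0, 0, 2]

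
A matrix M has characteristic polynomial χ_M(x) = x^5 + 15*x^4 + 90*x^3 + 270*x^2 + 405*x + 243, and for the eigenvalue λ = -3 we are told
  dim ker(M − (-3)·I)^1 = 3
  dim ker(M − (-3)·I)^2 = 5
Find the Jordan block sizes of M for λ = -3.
Block sizes for λ = -3: [2, 2, 1]

From the dimensions of kernels of powers, the number of Jordan blocks of size at least j is d_j − d_{j−1} where d_j = dim ker(N^j) (with d_0 = 0). Computing the differences gives [3, 2].
The number of blocks of size exactly k is (#blocks of size ≥ k) − (#blocks of size ≥ k + 1), so the partition is: 1 block(s) of size 1, 2 block(s) of size 2.
In nonincreasing order the block sizes are [2, 2, 1].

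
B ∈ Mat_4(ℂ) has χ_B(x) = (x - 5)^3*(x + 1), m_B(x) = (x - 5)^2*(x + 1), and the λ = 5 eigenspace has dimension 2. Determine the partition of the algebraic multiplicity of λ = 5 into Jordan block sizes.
Block sizes for λ = 5: [2, 1]

Step 1 — from the characteristic polynomial, algebraic multiplicity of λ = 5 is 3. From dim ker(B − (5)·I) = 2, there are exactly 2 Jordan blocks for λ = 5.
Step 2 — from the minimal polynomial, the factor (x − 5)^2 tells us the largest block for λ = 5 has size 2.
Step 3 — with total size 3, 2 blocks, and largest block 2, the block sizes (in nonincreasing order) are [2, 1].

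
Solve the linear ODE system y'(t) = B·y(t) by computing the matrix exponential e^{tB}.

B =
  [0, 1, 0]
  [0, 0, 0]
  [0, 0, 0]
e^{tB} =
  [1, t, 0]
  [0, 1, 0]
  [0, 0, 1]

Strategy: write B = P · J · P⁻¹ where J is a Jordan canonical form, so e^{tB} = P · e^{tJ} · P⁻¹, and e^{tJ} can be computed block-by-block.

B has Jordan form
J =
  [0, 1, 0]
  [0, 0, 0]
  [0, 0, 0]
(up to reordering of blocks).

Per-block formulas:
  For a 2×2 Jordan block J_2(0): exp(t · J_2(0)) = e^(0t)·(I + t·N), where N is the 2×2 nilpotent shift.
  For a 1×1 block at λ = 0: exp(t · [0]) = [e^(0t)].

After assembling e^{tJ} and conjugating by P, we get:

e^{tB} =
  [1, t, 0]
  [0, 1, 0]
  [0, 0, 1]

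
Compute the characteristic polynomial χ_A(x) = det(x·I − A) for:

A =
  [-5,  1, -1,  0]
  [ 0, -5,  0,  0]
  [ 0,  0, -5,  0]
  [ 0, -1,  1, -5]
x^4 + 20*x^3 + 150*x^2 + 500*x + 625

Expanding det(x·I − A) (e.g. by cofactor expansion or by noting that A is similar to its Jordan form J, which has the same characteristic polynomial as A) gives
  χ_A(x) = x^4 + 20*x^3 + 150*x^2 + 500*x + 625
which factors as (x + 5)^4. The eigenvalues (with algebraic multiplicities) are λ = -5 with multiplicity 4.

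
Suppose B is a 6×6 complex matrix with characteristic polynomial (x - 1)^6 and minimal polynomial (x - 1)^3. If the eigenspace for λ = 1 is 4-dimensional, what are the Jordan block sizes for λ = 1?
Block sizes for λ = 1: [3, 1, 1, 1]

Step 1 — from the characteristic polynomial, algebraic multiplicity of λ = 1 is 6. From dim ker(B − (1)·I) = 4, there are exactly 4 Jordan blocks for λ = 1.
Step 2 — from the minimal polynomial, the factor (x − 1)^3 tells us the largest block for λ = 1 has size 3.
Step 3 — with total size 6, 4 blocks, and largest block 3, the block sizes (in nonincreasing order) are [3, 1, 1, 1].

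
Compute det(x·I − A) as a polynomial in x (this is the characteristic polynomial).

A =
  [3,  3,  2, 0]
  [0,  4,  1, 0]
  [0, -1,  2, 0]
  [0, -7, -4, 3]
x^4 - 12*x^3 + 54*x^2 - 108*x + 81

Expanding det(x·I − A) (e.g. by cofactor expansion or by noting that A is similar to its Jordan form J, which has the same characteristic polynomial as A) gives
  χ_A(x) = x^4 - 12*x^3 + 54*x^2 - 108*x + 81
which factors as (x - 3)^4. The eigenvalues (with algebraic multiplicities) are λ = 3 with multiplicity 4.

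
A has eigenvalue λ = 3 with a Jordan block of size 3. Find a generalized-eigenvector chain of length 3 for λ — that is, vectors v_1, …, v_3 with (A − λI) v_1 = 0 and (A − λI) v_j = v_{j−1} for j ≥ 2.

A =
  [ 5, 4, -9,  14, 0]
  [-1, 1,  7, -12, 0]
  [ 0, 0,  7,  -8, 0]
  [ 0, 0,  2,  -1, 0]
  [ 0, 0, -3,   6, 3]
A Jordan chain for λ = 3 of length 3:
v_1 = (2, -1, 0, 0, 0)ᵀ
v_2 = (-9, 7, 4, 2, -3)ᵀ
v_3 = (0, 0, 1, 0, 0)ᵀ

Let N = A − (3)·I. We want v_3 with N^3 v_3 = 0 but N^2 v_3 ≠ 0; then v_{j-1} := N · v_j for j = 3, …, 2.

Pick v_3 = (0, 0, 1, 0, 0)ᵀ.
Then v_2 = N · v_3 = (-9, 7, 4, 2, -3)ᵀ.
Then v_1 = N · v_2 = (2, -1, 0, 0, 0)ᵀ.

Sanity check: (A − (3)·I) v_1 = (0, 0, 0, 0, 0)ᵀ = 0. ✓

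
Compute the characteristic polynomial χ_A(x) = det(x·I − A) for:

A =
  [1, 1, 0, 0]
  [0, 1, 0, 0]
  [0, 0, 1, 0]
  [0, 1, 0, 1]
x^4 - 4*x^3 + 6*x^2 - 4*x + 1

Expanding det(x·I − A) (e.g. by cofactor expansion or by noting that A is similar to its Jordan form J, which has the same characteristic polynomial as A) gives
  χ_A(x) = x^4 - 4*x^3 + 6*x^2 - 4*x + 1
which factors as (x - 1)^4. The eigenvalues (with algebraic multiplicities) are λ = 1 with multiplicity 4.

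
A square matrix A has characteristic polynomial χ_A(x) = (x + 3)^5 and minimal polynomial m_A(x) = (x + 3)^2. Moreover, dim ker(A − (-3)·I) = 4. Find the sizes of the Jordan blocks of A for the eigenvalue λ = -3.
Block sizes for λ = -3: [2, 1, 1, 1]

Step 1 — from the characteristic polynomial, algebraic multiplicity of λ = -3 is 5. From dim ker(A − (-3)·I) = 4, there are exactly 4 Jordan blocks for λ = -3.
Step 2 — from the minimal polynomial, the factor (x + 3)^2 tells us the largest block for λ = -3 has size 2.
Step 3 — with total size 5, 4 blocks, and largest block 2, the block sizes (in nonincreasing order) are [2, 1, 1, 1].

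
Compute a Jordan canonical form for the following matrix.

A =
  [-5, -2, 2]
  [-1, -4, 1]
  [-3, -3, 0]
J_2(-3) ⊕ J_1(-3)

The characteristic polynomial is
  det(x·I − A) = x^3 + 9*x^2 + 27*x + 27 = (x + 3)^3

Eigenvalues and multiplicities (the geometric multiplicity of λ is n − rank(A − λI), which equals the number of Jordan blocks for λ):
  λ = -3: algebraic multiplicity = 3, geometric multiplicity = 2

Determining the block sizes for each eigenvalue:
  λ = -3: 2 blocks summing to 3 forces exactly one block of size 2 and the rest size 1 → block sizes [2, 1]

Assembling the blocks gives a Jordan form
J =
  [-3,  1,  0]
  [ 0, -3,  0]
  [ 0,  0, -3]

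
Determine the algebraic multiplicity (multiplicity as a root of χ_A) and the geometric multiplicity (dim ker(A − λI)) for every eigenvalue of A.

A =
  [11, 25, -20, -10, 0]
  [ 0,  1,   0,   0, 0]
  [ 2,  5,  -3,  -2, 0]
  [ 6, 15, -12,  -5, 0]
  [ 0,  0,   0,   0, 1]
λ = 1: alg = 5, geom = 4

Step 1 — factor the characteristic polynomial to read off the algebraic multiplicities:
  χ_A(x) = (x - 1)^5

Step 2 — compute geometric multiplicities via the rank-nullity identity g(λ) = n − rank(A − λI):
  rank(A − (1)·I) = 1, so dim ker(A − (1)·I) = n − 1 = 4

Summary:
  λ = 1: algebraic multiplicity = 5, geometric multiplicity = 4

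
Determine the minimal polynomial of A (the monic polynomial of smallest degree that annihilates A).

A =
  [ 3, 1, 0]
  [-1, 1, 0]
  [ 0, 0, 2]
x^2 - 4*x + 4

The characteristic polynomial is χ_A(x) = (x - 2)^3, so the eigenvalues are known. The minimal polynomial is
  m_A(x) = Π_λ (x − λ)^{k_λ}
where k_λ is the size of the *largest* Jordan block for λ (equivalently, the smallest k with (A − λI)^k v = 0 for every generalised eigenvector v of λ).

  λ = 2: largest Jordan block has size 2, contributing (x − 2)^2

So m_A(x) = (x - 2)^2 = x^2 - 4*x + 4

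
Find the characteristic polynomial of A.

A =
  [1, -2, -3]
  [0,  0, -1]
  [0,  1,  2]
x^3 - 3*x^2 + 3*x - 1

Expanding det(x·I − A) (e.g. by cofactor expansion or by noting that A is similar to its Jordan form J, which has the same characteristic polynomial as A) gives
  χ_A(x) = x^3 - 3*x^2 + 3*x - 1
which factors as (x - 1)^3. The eigenvalues (with algebraic multiplicities) are λ = 1 with multiplicity 3.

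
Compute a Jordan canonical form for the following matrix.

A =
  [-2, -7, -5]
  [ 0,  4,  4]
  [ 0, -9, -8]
J_3(-2)

The characteristic polynomial is
  det(x·I − A) = x^3 + 6*x^2 + 12*x + 8 = (x + 2)^3

Eigenvalues and multiplicities (the geometric multiplicity of λ is n − rank(A − λI), which equals the number of Jordan blocks for λ):
  λ = -2: algebraic multiplicity = 3, geometric multiplicity = 1

Determining the block sizes for each eigenvalue:
  λ = -2: one block (gm = 1), so the single block has size am = 3 → block sizes [3]

Assembling the blocks gives a Jordan form
J =
  [-2,  1,  0]
  [ 0, -2,  1]
  [ 0,  0, -2]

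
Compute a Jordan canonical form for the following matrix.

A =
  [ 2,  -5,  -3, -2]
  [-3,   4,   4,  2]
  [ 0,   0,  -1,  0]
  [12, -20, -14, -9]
J_3(-1) ⊕ J_1(-1)

The characteristic polynomial is
  det(x·I − A) = x^4 + 4*x^3 + 6*x^2 + 4*x + 1 = (x + 1)^4

Eigenvalues and multiplicities (the geometric multiplicity of λ is n − rank(A − λI), which equals the number of Jordan blocks for λ):
  λ = -1: algebraic multiplicity = 4, geometric multiplicity = 2

Determining the block sizes for each eigenvalue:
  λ = -1: with am = 4 and gm = 2, the partition is not yet determined (e.g. several partitions of 4 into 2 parts exist). Let N = A − (-1)·I. Computing rank(N^1) = 2, rank(N^2) = 1, rank(N^3) = 0; the number of blocks of size ≥ j is rank(N^{j−1}) − rank(N^j), giving [2, 1, 1]. So we have 1 block(s) of size 3, 1 block(s) of size 1 → block sizes [3, 1]

Assembling the blocks gives a Jordan form
J =
  [-1,  1,  0,  0]
  [ 0, -1,  1,  0]
  [ 0,  0, -1,  0]
  [ 0,  0,  0, -1]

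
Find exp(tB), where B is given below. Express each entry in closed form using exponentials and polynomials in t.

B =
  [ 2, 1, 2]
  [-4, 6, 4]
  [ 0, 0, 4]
e^{tB} =
  [-2*t*exp(4*t) + exp(4*t), t*exp(4*t), 2*t*exp(4*t)]
  [-4*t*exp(4*t), 2*t*exp(4*t) + exp(4*t), 4*t*exp(4*t)]
  [0, 0, exp(4*t)]

Strategy: write B = P · J · P⁻¹ where J is a Jordan canonical form, so e^{tB} = P · e^{tJ} · P⁻¹, and e^{tJ} can be computed block-by-block.

B has Jordan form
J =
  [4, 1, 0]
  [0, 4, 0]
  [0, 0, 4]
(up to reordering of blocks).

Per-block formulas:
  For a 2×2 Jordan block J_2(4): exp(t · J_2(4)) = e^(4t)·(I + t·N), where N is the 2×2 nilpotent shift.
  For a 1×1 block at λ = 4: exp(t · [4]) = [e^(4t)].

After assembling e^{tJ} and conjugating by P, we get:

e^{tB} =
  [-2*t*exp(4*t) + exp(4*t), t*exp(4*t), 2*t*exp(4*t)]
  [-4*t*exp(4*t), 2*t*exp(4*t) + exp(4*t), 4*t*exp(4*t)]
  [0, 0, exp(4*t)]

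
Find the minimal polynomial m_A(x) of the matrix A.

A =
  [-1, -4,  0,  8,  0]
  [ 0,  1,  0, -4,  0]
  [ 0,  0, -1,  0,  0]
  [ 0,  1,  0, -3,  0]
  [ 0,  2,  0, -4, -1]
x^2 + 2*x + 1

The characteristic polynomial is χ_A(x) = (x + 1)^5, so the eigenvalues are known. The minimal polynomial is
  m_A(x) = Π_λ (x − λ)^{k_λ}
where k_λ is the size of the *largest* Jordan block for λ (equivalently, the smallest k with (A − λI)^k v = 0 for every generalised eigenvector v of λ).

  λ = -1: largest Jordan block has size 2, contributing (x + 1)^2

So m_A(x) = (x + 1)^2 = x^2 + 2*x + 1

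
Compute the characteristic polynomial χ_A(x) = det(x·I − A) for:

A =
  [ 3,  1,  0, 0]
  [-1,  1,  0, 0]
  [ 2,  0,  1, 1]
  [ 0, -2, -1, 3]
x^4 - 8*x^3 + 24*x^2 - 32*x + 16

Expanding det(x·I − A) (e.g. by cofactor expansion or by noting that A is similar to its Jordan form J, which has the same characteristic polynomial as A) gives
  χ_A(x) = x^4 - 8*x^3 + 24*x^2 - 32*x + 16
which factors as (x - 2)^4. The eigenvalues (with algebraic multiplicities) are λ = 2 with multiplicity 4.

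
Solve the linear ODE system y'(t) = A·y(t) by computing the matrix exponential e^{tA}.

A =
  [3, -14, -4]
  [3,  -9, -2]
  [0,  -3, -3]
e^{tA} =
  [-3*t^2*exp(-3*t) + 6*t*exp(-3*t) + exp(-3*t), 6*t^2*exp(-3*t) - 14*t*exp(-3*t), 2*t^2*exp(-3*t) - 4*t*exp(-3*t)]
  [3*t*exp(-3*t), -6*t*exp(-3*t) + exp(-3*t), -2*t*exp(-3*t)]
  [-9*t^2*exp(-3*t)/2, 9*t^2*exp(-3*t) - 3*t*exp(-3*t), 3*t^2*exp(-3*t) + exp(-3*t)]

Strategy: write A = P · J · P⁻¹ where J is a Jordan canonical form, so e^{tA} = P · e^{tJ} · P⁻¹, and e^{tJ} can be computed block-by-block.

A has Jordan form
J =
  [-3,  1,  0]
  [ 0, -3,  1]
  [ 0,  0, -3]
(up to reordering of blocks).

Per-block formulas:
  For a 3×3 Jordan block J_3(-3): exp(t · J_3(-3)) = e^(-3t)·(I + t·N + (t^2/2)·N^2), where N is the 3×3 nilpotent shift.

After assembling e^{tJ} and conjugating by P, we get:

e^{tA} =
  [-3*t^2*exp(-3*t) + 6*t*exp(-3*t) + exp(-3*t), 6*t^2*exp(-3*t) - 14*t*exp(-3*t), 2*t^2*exp(-3*t) - 4*t*exp(-3*t)]
  [3*t*exp(-3*t), -6*t*exp(-3*t) + exp(-3*t), -2*t*exp(-3*t)]
  [-9*t^2*exp(-3*t)/2, 9*t^2*exp(-3*t) - 3*t*exp(-3*t), 3*t^2*exp(-3*t) + exp(-3*t)]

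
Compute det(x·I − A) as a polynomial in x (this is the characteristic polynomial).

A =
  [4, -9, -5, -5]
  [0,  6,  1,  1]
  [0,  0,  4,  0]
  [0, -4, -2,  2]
x^4 - 16*x^3 + 96*x^2 - 256*x + 256

Expanding det(x·I − A) (e.g. by cofactor expansion or by noting that A is similar to its Jordan form J, which has the same characteristic polynomial as A) gives
  χ_A(x) = x^4 - 16*x^3 + 96*x^2 - 256*x + 256
which factors as (x - 4)^4. The eigenvalues (with algebraic multiplicities) are λ = 4 with multiplicity 4.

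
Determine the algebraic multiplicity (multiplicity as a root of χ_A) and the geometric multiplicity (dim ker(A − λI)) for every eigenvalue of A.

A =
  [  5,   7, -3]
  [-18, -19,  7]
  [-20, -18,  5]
λ = -3: alg = 3, geom = 1

Step 1 — factor the characteristic polynomial to read off the algebraic multiplicities:
  χ_A(x) = (x + 3)^3

Step 2 — compute geometric multiplicities via the rank-nullity identity g(λ) = n − rank(A − λI):
  rank(A − (-3)·I) = 2, so dim ker(A − (-3)·I) = n − 2 = 1

Summary:
  λ = -3: algebraic multiplicity = 3, geometric multiplicity = 1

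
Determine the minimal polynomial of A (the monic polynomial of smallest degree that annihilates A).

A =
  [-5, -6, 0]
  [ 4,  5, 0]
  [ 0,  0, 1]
x^2 - 1

The characteristic polynomial is χ_A(x) = (x - 1)^2*(x + 1), so the eigenvalues are known. The minimal polynomial is
  m_A(x) = Π_λ (x − λ)^{k_λ}
where k_λ is the size of the *largest* Jordan block for λ (equivalently, the smallest k with (A − λI)^k v = 0 for every generalised eigenvector v of λ).

  λ = -1: largest Jordan block has size 1, contributing (x + 1)
  λ = 1: largest Jordan block has size 1, contributing (x − 1)

So m_A(x) = (x - 1)*(x + 1) = x^2 - 1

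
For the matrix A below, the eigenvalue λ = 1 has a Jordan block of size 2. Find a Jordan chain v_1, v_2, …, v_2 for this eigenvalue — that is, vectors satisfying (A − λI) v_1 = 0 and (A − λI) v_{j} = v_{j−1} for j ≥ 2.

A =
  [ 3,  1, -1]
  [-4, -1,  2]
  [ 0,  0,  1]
A Jordan chain for λ = 1 of length 2:
v_1 = (2, -4, 0)ᵀ
v_2 = (1, 0, 0)ᵀ

Let N = A − (1)·I. We want v_2 with N^2 v_2 = 0 but N^1 v_2 ≠ 0; then v_{j-1} := N · v_j for j = 2, …, 2.

Pick v_2 = (1, 0, 0)ᵀ.
Then v_1 = N · v_2 = (2, -4, 0)ᵀ.

Sanity check: (A − (1)·I) v_1 = (0, 0, 0)ᵀ = 0. ✓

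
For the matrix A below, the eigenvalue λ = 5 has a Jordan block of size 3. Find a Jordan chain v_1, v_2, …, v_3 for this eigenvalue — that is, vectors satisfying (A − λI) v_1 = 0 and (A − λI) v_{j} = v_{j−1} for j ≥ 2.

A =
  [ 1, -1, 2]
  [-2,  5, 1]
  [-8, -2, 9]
A Jordan chain for λ = 5 of length 3:
v_1 = (2, 0, 4)ᵀ
v_2 = (-4, -2, -8)ᵀ
v_3 = (1, 0, 0)ᵀ

Let N = A − (5)·I. We want v_3 with N^3 v_3 = 0 but N^2 v_3 ≠ 0; then v_{j-1} := N · v_j for j = 3, …, 2.

Pick v_3 = (1, 0, 0)ᵀ.
Then v_2 = N · v_3 = (-4, -2, -8)ᵀ.
Then v_1 = N · v_2 = (2, 0, 4)ᵀ.

Sanity check: (A − (5)·I) v_1 = (0, 0, 0)ᵀ = 0. ✓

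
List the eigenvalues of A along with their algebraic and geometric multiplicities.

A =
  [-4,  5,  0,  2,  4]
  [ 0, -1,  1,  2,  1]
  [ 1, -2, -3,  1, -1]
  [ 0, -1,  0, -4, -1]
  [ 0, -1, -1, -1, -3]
λ = -3: alg = 5, geom = 2

Step 1 — factor the characteristic polynomial to read off the algebraic multiplicities:
  χ_A(x) = (x + 3)^5

Step 2 — compute geometric multiplicities via the rank-nullity identity g(λ) = n − rank(A − λI):
  rank(A − (-3)·I) = 3, so dim ker(A − (-3)·I) = n − 3 = 2

Summary:
  λ = -3: algebraic multiplicity = 5, geometric multiplicity = 2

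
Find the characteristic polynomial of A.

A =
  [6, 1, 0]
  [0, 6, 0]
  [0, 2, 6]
x^3 - 18*x^2 + 108*x - 216

Expanding det(x·I − A) (e.g. by cofactor expansion or by noting that A is similar to its Jordan form J, which has the same characteristic polynomial as A) gives
  χ_A(x) = x^3 - 18*x^2 + 108*x - 216
which factors as (x - 6)^3. The eigenvalues (with algebraic multiplicities) are λ = 6 with multiplicity 3.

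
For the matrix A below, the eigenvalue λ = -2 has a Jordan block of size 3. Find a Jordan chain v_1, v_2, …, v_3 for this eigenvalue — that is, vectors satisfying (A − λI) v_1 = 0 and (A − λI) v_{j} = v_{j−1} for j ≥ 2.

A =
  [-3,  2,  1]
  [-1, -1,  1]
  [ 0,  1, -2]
A Jordan chain for λ = -2 of length 3:
v_1 = (-1, 0, -1)ᵀ
v_2 = (-1, -1, 0)ᵀ
v_3 = (1, 0, 0)ᵀ

Let N = A − (-2)·I. We want v_3 with N^3 v_3 = 0 but N^2 v_3 ≠ 0; then v_{j-1} := N · v_j for j = 3, …, 2.

Pick v_3 = (1, 0, 0)ᵀ.
Then v_2 = N · v_3 = (-1, -1, 0)ᵀ.
Then v_1 = N · v_2 = (-1, 0, -1)ᵀ.

Sanity check: (A − (-2)·I) v_1 = (0, 0, 0)ᵀ = 0. ✓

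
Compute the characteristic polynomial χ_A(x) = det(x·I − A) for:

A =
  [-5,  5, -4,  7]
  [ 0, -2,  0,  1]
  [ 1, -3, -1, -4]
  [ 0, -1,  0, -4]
x^4 + 12*x^3 + 54*x^2 + 108*x + 81

Expanding det(x·I − A) (e.g. by cofactor expansion or by noting that A is similar to its Jordan form J, which has the same characteristic polynomial as A) gives
  χ_A(x) = x^4 + 12*x^3 + 54*x^2 + 108*x + 81
which factors as (x + 3)^4. The eigenvalues (with algebraic multiplicities) are λ = -3 with multiplicity 4.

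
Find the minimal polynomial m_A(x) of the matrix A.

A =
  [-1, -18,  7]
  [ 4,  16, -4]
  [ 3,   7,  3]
x^3 - 18*x^2 + 108*x - 216

The characteristic polynomial is χ_A(x) = (x - 6)^3, so the eigenvalues are known. The minimal polynomial is
  m_A(x) = Π_λ (x − λ)^{k_λ}
where k_λ is the size of the *largest* Jordan block for λ (equivalently, the smallest k with (A − λI)^k v = 0 for every generalised eigenvector v of λ).

  λ = 6: largest Jordan block has size 3, contributing (x − 6)^3

So m_A(x) = (x - 6)^3 = x^3 - 18*x^2 + 108*x - 216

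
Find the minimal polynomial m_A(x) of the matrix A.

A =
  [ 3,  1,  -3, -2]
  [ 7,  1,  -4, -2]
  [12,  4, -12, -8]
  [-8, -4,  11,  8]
x^3

The characteristic polynomial is χ_A(x) = x^4, so the eigenvalues are known. The minimal polynomial is
  m_A(x) = Π_λ (x − λ)^{k_λ}
where k_λ is the size of the *largest* Jordan block for λ (equivalently, the smallest k with (A − λI)^k v = 0 for every generalised eigenvector v of λ).

  λ = 0: largest Jordan block has size 3, contributing (x − 0)^3

So m_A(x) = x^3 = x^3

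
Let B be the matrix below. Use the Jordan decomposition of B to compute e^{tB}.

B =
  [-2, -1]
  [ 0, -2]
e^{tB} =
  [exp(-2*t), -t*exp(-2*t)]
  [0, exp(-2*t)]

Strategy: write B = P · J · P⁻¹ where J is a Jordan canonical form, so e^{tB} = P · e^{tJ} · P⁻¹, and e^{tJ} can be computed block-by-block.

B has Jordan form
J =
  [-2,  1]
  [ 0, -2]
(up to reordering of blocks).

Per-block formulas:
  For a 2×2 Jordan block J_2(-2): exp(t · J_2(-2)) = e^(-2t)·(I + t·N), where N is the 2×2 nilpotent shift.

After assembling e^{tJ} and conjugating by P, we get:

e^{tB} =
  [exp(-2*t), -t*exp(-2*t)]
  [0, exp(-2*t)]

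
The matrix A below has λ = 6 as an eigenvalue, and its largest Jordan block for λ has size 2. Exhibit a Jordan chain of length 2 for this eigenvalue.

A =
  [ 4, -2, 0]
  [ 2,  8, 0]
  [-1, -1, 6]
A Jordan chain for λ = 6 of length 2:
v_1 = (-2, 2, -1)ᵀ
v_2 = (1, 0, 0)ᵀ

Let N = A − (6)·I. We want v_2 with N^2 v_2 = 0 but N^1 v_2 ≠ 0; then v_{j-1} := N · v_j for j = 2, …, 2.

Pick v_2 = (1, 0, 0)ᵀ.
Then v_1 = N · v_2 = (-2, 2, -1)ᵀ.

Sanity check: (A − (6)·I) v_1 = (0, 0, 0)ᵀ = 0. ✓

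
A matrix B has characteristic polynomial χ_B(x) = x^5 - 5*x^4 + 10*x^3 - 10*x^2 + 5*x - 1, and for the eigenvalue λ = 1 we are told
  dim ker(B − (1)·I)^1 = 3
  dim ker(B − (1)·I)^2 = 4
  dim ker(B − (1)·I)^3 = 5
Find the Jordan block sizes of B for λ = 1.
Block sizes for λ = 1: [3, 1, 1]

From the dimensions of kernels of powers, the number of Jordan blocks of size at least j is d_j − d_{j−1} where d_j = dim ker(N^j) (with d_0 = 0). Computing the differences gives [3, 1, 1].
The number of blocks of size exactly k is (#blocks of size ≥ k) − (#blocks of size ≥ k + 1), so the partition is: 2 block(s) of size 1, 1 block(s) of size 3.
In nonincreasing order the block sizes are [3, 1, 1].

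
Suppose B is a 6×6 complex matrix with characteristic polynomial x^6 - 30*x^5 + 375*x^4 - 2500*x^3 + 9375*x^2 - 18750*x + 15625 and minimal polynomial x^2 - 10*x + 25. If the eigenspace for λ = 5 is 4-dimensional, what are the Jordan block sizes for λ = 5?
Block sizes for λ = 5: [2, 2, 1, 1]

Step 1 — from the characteristic polynomial, algebraic multiplicity of λ = 5 is 6. From dim ker(B − (5)·I) = 4, there are exactly 4 Jordan blocks for λ = 5.
Step 2 — from the minimal polynomial, the factor (x − 5)^2 tells us the largest block for λ = 5 has size 2.
Step 3 — with total size 6, 4 blocks, and largest block 2, the block sizes (in nonincreasing order) are [2, 2, 1, 1].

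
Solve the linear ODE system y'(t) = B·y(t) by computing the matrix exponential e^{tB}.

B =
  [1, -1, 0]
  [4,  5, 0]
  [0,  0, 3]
e^{tB} =
  [-2*t*exp(3*t) + exp(3*t), -t*exp(3*t), 0]
  [4*t*exp(3*t), 2*t*exp(3*t) + exp(3*t), 0]
  [0, 0, exp(3*t)]

Strategy: write B = P · J · P⁻¹ where J is a Jordan canonical form, so e^{tB} = P · e^{tJ} · P⁻¹, and e^{tJ} can be computed block-by-block.

B has Jordan form
J =
  [3, 1, 0]
  [0, 3, 0]
  [0, 0, 3]
(up to reordering of blocks).

Per-block formulas:
  For a 2×2 Jordan block J_2(3): exp(t · J_2(3)) = e^(3t)·(I + t·N), where N is the 2×2 nilpotent shift.
  For a 1×1 block at λ = 3: exp(t · [3]) = [e^(3t)].

After assembling e^{tJ} and conjugating by P, we get:

e^{tB} =
  [-2*t*exp(3*t) + exp(3*t), -t*exp(3*t), 0]
  [4*t*exp(3*t), 2*t*exp(3*t) + exp(3*t), 0]
  [0, 0, exp(3*t)]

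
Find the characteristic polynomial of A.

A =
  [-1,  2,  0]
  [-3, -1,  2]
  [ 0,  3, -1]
x^3 + 3*x^2 + 3*x + 1

Expanding det(x·I − A) (e.g. by cofactor expansion or by noting that A is similar to its Jordan form J, which has the same characteristic polynomial as A) gives
  χ_A(x) = x^3 + 3*x^2 + 3*x + 1
which factors as (x + 1)^3. The eigenvalues (with algebraic multiplicities) are λ = -1 with multiplicity 3.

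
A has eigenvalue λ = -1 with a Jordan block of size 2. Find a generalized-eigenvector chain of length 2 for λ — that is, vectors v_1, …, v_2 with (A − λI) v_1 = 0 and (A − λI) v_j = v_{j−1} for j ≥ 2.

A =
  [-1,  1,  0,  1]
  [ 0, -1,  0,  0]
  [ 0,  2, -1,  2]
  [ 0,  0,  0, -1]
A Jordan chain for λ = -1 of length 2:
v_1 = (1, 0, 2, 0)ᵀ
v_2 = (0, 1, 0, 0)ᵀ

Let N = A − (-1)·I. We want v_2 with N^2 v_2 = 0 but N^1 v_2 ≠ 0; then v_{j-1} := N · v_j for j = 2, …, 2.

Pick v_2 = (0, 1, 0, 0)ᵀ.
Then v_1 = N · v_2 = (1, 0, 2, 0)ᵀ.

Sanity check: (A − (-1)·I) v_1 = (0, 0, 0, 0)ᵀ = 0. ✓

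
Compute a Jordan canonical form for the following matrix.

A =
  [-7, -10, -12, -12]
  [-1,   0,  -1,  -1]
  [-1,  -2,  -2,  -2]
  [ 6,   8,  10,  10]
J_2(0) ⊕ J_1(0) ⊕ J_1(1)

The characteristic polynomial is
  det(x·I − A) = x^4 - x^3 = x^3*(x - 1)

Eigenvalues and multiplicities (the geometric multiplicity of λ is n − rank(A − λI), which equals the number of Jordan blocks for λ):
  λ = 0: algebraic multiplicity = 3, geometric multiplicity = 2
  λ = 1: algebraic multiplicity = 1, geometric multiplicity = 1

Determining the block sizes for each eigenvalue:
  λ = 0: 2 blocks summing to 3 forces exactly one block of size 2 and the rest size 1 → block sizes [2, 1]
  λ = 1: one block (gm = 1), so the single block has size am = 1 → block sizes [1]

Assembling the blocks gives a Jordan form
J =
  [0, 1, 0, 0]
  [0, 0, 0, 0]
  [0, 0, 0, 0]
  [0, 0, 0, 1]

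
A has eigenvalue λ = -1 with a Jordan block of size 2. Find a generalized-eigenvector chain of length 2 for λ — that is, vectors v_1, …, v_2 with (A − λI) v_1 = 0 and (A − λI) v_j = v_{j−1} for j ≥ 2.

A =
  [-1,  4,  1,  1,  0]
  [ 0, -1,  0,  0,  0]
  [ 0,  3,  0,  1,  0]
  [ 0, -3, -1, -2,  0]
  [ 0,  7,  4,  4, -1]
A Jordan chain for λ = -1 of length 2:
v_1 = (4, 0, 3, -3, 7)ᵀ
v_2 = (0, 1, 0, 0, 0)ᵀ

Let N = A − (-1)·I. We want v_2 with N^2 v_2 = 0 but N^1 v_2 ≠ 0; then v_{j-1} := N · v_j for j = 2, …, 2.

Pick v_2 = (0, 1, 0, 0, 0)ᵀ.
Then v_1 = N · v_2 = (4, 0, 3, -3, 7)ᵀ.

Sanity check: (A − (-1)·I) v_1 = (0, 0, 0, 0, 0)ᵀ = 0. ✓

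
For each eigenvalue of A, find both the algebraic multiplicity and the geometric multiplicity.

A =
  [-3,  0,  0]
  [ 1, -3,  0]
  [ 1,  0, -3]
λ = -3: alg = 3, geom = 2

Step 1 — factor the characteristic polynomial to read off the algebraic multiplicities:
  χ_A(x) = (x + 3)^3

Step 2 — compute geometric multiplicities via the rank-nullity identity g(λ) = n − rank(A − λI):
  rank(A − (-3)·I) = 1, so dim ker(A − (-3)·I) = n − 1 = 2

Summary:
  λ = -3: algebraic multiplicity = 3, geometric multiplicity = 2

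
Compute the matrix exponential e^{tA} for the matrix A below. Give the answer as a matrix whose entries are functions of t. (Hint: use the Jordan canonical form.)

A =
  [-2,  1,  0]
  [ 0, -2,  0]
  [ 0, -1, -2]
e^{tA} =
  [exp(-2*t), t*exp(-2*t), 0]
  [0, exp(-2*t), 0]
  [0, -t*exp(-2*t), exp(-2*t)]

Strategy: write A = P · J · P⁻¹ where J is a Jordan canonical form, so e^{tA} = P · e^{tJ} · P⁻¹, and e^{tJ} can be computed block-by-block.

A has Jordan form
J =
  [-2,  1,  0]
  [ 0, -2,  0]
  [ 0,  0, -2]
(up to reordering of blocks).

Per-block formulas:
  For a 1×1 block at λ = -2: exp(t · [-2]) = [e^(-2t)].
  For a 2×2 Jordan block J_2(-2): exp(t · J_2(-2)) = e^(-2t)·(I + t·N), where N is the 2×2 nilpotent shift.

After assembling e^{tJ} and conjugating by P, we get:

e^{tA} =
  [exp(-2*t), t*exp(-2*t), 0]
  [0, exp(-2*t), 0]
  [0, -t*exp(-2*t), exp(-2*t)]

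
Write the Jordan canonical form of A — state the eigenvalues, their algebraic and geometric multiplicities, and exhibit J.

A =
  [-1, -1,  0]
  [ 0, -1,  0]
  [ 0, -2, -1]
J_2(-1) ⊕ J_1(-1)

The characteristic polynomial is
  det(x·I − A) = x^3 + 3*x^2 + 3*x + 1 = (x + 1)^3

Eigenvalues and multiplicities (the geometric multiplicity of λ is n − rank(A − λI), which equals the number of Jordan blocks for λ):
  λ = -1: algebraic multiplicity = 3, geometric multiplicity = 2

Determining the block sizes for each eigenvalue:
  λ = -1: 2 blocks summing to 3 forces exactly one block of size 2 and the rest size 1 → block sizes [2, 1]

Assembling the blocks gives a Jordan form
J =
  [-1,  1,  0]
  [ 0, -1,  0]
  [ 0,  0, -1]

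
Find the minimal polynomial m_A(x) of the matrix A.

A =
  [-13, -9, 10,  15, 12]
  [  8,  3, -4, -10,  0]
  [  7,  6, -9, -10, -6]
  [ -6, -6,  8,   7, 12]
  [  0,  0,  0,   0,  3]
x^4 + 6*x^3 - 54*x - 81

The characteristic polynomial is χ_A(x) = (x - 3)*(x + 3)^4, so the eigenvalues are known. The minimal polynomial is
  m_A(x) = Π_λ (x − λ)^{k_λ}
where k_λ is the size of the *largest* Jordan block for λ (equivalently, the smallest k with (A − λI)^k v = 0 for every generalised eigenvector v of λ).

  λ = -3: largest Jordan block has size 3, contributing (x + 3)^3
  λ = 3: largest Jordan block has size 1, contributing (x − 3)

So m_A(x) = (x - 3)*(x + 3)^3 = x^4 + 6*x^3 - 54*x - 81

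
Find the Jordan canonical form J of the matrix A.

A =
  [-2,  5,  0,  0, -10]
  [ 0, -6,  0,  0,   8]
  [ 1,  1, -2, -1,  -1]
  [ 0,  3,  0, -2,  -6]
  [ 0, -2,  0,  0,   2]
J_2(-2) ⊕ J_2(-2) ⊕ J_1(-2)

The characteristic polynomial is
  det(x·I − A) = x^5 + 10*x^4 + 40*x^3 + 80*x^2 + 80*x + 32 = (x + 2)^5

Eigenvalues and multiplicities (the geometric multiplicity of λ is n − rank(A − λI), which equals the number of Jordan blocks for λ):
  λ = -2: algebraic multiplicity = 5, geometric multiplicity = 3

Determining the block sizes for each eigenvalue:
  λ = -2: with am = 5 and gm = 3, the partition is not yet determined (e.g. several partitions of 5 into 3 parts exist). Let N = A − (-2)·I. Computing rank(N^1) = 2, rank(N^2) = 0; the number of blocks of size ≥ j is rank(N^{j−1}) − rank(N^j), giving [3, 2]. So we have 2 block(s) of size 2, 1 block(s) of size 1 → block sizes [2, 2, 1]

Assembling the blocks gives a Jordan form
J =
  [-2,  1,  0,  0,  0]
  [ 0, -2,  0,  0,  0]
  [ 0,  0, -2,  1,  0]
  [ 0,  0,  0, -2,  0]
  [ 0,  0,  0,  0, -2]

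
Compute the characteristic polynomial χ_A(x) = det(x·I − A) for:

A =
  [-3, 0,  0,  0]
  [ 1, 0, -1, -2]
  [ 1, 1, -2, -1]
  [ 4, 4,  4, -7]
x^4 + 12*x^3 + 54*x^2 + 108*x + 81

Expanding det(x·I − A) (e.g. by cofactor expansion or by noting that A is similar to its Jordan form J, which has the same characteristic polynomial as A) gives
  χ_A(x) = x^4 + 12*x^3 + 54*x^2 + 108*x + 81
which factors as (x + 3)^4. The eigenvalues (with algebraic multiplicities) are λ = -3 with multiplicity 4.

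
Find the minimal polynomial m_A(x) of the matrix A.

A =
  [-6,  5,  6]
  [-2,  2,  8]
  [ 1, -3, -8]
x^3 + 12*x^2 + 48*x + 64

The characteristic polynomial is χ_A(x) = (x + 4)^3, so the eigenvalues are known. The minimal polynomial is
  m_A(x) = Π_λ (x − λ)^{k_λ}
where k_λ is the size of the *largest* Jordan block for λ (equivalently, the smallest k with (A − λI)^k v = 0 for every generalised eigenvector v of λ).

  λ = -4: largest Jordan block has size 3, contributing (x + 4)^3

So m_A(x) = (x + 4)^3 = x^3 + 12*x^2 + 48*x + 64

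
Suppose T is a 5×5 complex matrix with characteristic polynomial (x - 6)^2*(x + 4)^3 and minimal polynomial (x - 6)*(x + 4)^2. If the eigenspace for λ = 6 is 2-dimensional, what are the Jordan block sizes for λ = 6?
Block sizes for λ = 6: [1, 1]

Step 1 — from the characteristic polynomial, algebraic multiplicity of λ = 6 is 2. From dim ker(T − (6)·I) = 2, there are exactly 2 Jordan blocks for λ = 6.
Step 2 — from the minimal polynomial, the factor (x − 6) tells us the largest block for λ = 6 has size 1.
Step 3 — with total size 2, 2 blocks, and largest block 1, the block sizes (in nonincreasing order) are [1, 1].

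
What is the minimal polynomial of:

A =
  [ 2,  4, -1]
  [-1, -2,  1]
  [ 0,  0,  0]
x^3

The characteristic polynomial is χ_A(x) = x^3, so the eigenvalues are known. The minimal polynomial is
  m_A(x) = Π_λ (x − λ)^{k_λ}
where k_λ is the size of the *largest* Jordan block for λ (equivalently, the smallest k with (A − λI)^k v = 0 for every generalised eigenvector v of λ).

  λ = 0: largest Jordan block has size 3, contributing (x − 0)^3

So m_A(x) = x^3 = x^3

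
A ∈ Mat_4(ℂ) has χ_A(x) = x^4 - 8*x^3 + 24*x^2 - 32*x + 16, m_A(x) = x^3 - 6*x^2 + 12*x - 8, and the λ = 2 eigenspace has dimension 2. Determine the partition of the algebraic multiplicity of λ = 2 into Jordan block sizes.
Block sizes for λ = 2: [3, 1]

Step 1 — from the characteristic polynomial, algebraic multiplicity of λ = 2 is 4. From dim ker(A − (2)·I) = 2, there are exactly 2 Jordan blocks for λ = 2.
Step 2 — from the minimal polynomial, the factor (x − 2)^3 tells us the largest block for λ = 2 has size 3.
Step 3 — with total size 4, 2 blocks, and largest block 3, the block sizes (in nonincreasing order) are [3, 1].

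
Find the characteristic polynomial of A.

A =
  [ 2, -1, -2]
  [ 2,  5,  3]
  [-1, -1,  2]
x^3 - 9*x^2 + 27*x - 27

Expanding det(x·I − A) (e.g. by cofactor expansion or by noting that A is similar to its Jordan form J, which has the same characteristic polynomial as A) gives
  χ_A(x) = x^3 - 9*x^2 + 27*x - 27
which factors as (x - 3)^3. The eigenvalues (with algebraic multiplicities) are λ = 3 with multiplicity 3.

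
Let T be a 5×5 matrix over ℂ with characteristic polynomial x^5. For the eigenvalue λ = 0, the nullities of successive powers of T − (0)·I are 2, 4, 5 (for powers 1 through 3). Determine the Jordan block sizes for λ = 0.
Block sizes for λ = 0: [3, 2]

From the dimensions of kernels of powers, the number of Jordan blocks of size at least j is d_j − d_{j−1} where d_j = dim ker(N^j) (with d_0 = 0). Computing the differences gives [2, 2, 1].
The number of blocks of size exactly k is (#blocks of size ≥ k) − (#blocks of size ≥ k + 1), so the partition is: 1 block(s) of size 2, 1 block(s) of size 3.
In nonincreasing order the block sizes are [3, 2].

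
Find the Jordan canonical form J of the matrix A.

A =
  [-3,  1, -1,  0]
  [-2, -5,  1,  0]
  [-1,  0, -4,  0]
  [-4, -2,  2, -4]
J_3(-4) ⊕ J_1(-4)

The characteristic polynomial is
  det(x·I − A) = x^4 + 16*x^3 + 96*x^2 + 256*x + 256 = (x + 4)^4

Eigenvalues and multiplicities (the geometric multiplicity of λ is n − rank(A − λI), which equals the number of Jordan blocks for λ):
  λ = -4: algebraic multiplicity = 4, geometric multiplicity = 2

Determining the block sizes for each eigenvalue:
  λ = -4: with am = 4 and gm = 2, the partition is not yet determined (e.g. several partitions of 4 into 2 parts exist). Let N = A − (-4)·I. Computing rank(N^1) = 2, rank(N^2) = 1, rank(N^3) = 0; the number of blocks of size ≥ j is rank(N^{j−1}) − rank(N^j), giving [2, 1, 1]. So we have 1 block(s) of size 3, 1 block(s) of size 1 → block sizes [3, 1]

Assembling the blocks gives a Jordan form
J =
  [-4,  1,  0,  0]
  [ 0, -4,  1,  0]
  [ 0,  0, -4,  0]
  [ 0,  0,  0, -4]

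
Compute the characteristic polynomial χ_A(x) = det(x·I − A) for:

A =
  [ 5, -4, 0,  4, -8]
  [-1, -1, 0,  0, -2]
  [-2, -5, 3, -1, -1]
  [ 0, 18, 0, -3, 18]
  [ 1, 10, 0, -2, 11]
x^5 - 15*x^4 + 90*x^3 - 270*x^2 + 405*x - 243

Expanding det(x·I − A) (e.g. by cofactor expansion or by noting that A is similar to its Jordan form J, which has the same characteristic polynomial as A) gives
  χ_A(x) = x^5 - 15*x^4 + 90*x^3 - 270*x^2 + 405*x - 243
which factors as (x - 3)^5. The eigenvalues (with algebraic multiplicities) are λ = 3 with multiplicity 5.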